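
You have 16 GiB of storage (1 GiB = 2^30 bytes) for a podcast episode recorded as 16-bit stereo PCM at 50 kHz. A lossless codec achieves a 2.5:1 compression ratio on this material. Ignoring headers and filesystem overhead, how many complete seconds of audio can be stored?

Uncompressed byte rate = 50,000 × 2 × 2 = 200,000 bytes/s.
After 2.5:1 compression, effective rate ≈ 80000 bytes/s.
Capacity = 16 × 1,073,741,824 = 17,179,869,184 bytes.
17,179,869,184 / effective rate ≈ 214748.36 s → 214,748 seconds.

214,748 seconds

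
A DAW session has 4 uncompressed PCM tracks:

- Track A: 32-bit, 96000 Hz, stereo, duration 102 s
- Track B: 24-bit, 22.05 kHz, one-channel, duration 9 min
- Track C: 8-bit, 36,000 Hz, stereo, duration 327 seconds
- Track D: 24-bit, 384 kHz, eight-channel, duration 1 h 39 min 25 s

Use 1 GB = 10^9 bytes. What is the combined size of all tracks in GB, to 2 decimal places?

55.11 GB

Track A: 96,000 × 102 × 4 × 2 = 78,336,000 bytes.
Track B: 9 min = 540 s; 22,050 × 540 × 3 × 1 = 35,721,000 bytes.
Track C: 36,000 × 327 × 1 × 2 = 23,544,000 bytes.
Track D: 1 h 39 min 25 s = 5,965 s; 384,000 × 5,965 × 3 × 8 = 54,973,440,000 bytes.
Total = 55,111,041,000 bytes = 55.11 GB.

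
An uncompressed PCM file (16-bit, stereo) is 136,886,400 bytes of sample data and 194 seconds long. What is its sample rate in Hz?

Bytes = sample_rate × seconds × bytes_per_sample × channels.
sample_rate = 136,886,400 / (194 × 2 × 2) = 136,886,400 / 776 = 176,400 Hz.

176,400 Hz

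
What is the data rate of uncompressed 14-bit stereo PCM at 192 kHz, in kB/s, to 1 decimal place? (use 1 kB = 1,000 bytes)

672.0 kB/s

Bit rate = 192,000 × 14 × 2 = 5,376,000 bits/s.
5,376,000 / 8 = 672,000 B/s = 672.0 kB/s.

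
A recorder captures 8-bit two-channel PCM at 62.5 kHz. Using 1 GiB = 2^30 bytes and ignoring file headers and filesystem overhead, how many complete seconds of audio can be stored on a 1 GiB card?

8,589 seconds

Uncompressed byte rate = 62,500 × 1 × 2 = 125,000 bytes/s.
Capacity = 1 × 1,073,741,824 = 1,073,741,824 bytes.
1,073,741,824 / 125,000 ≈ 8589.93 s → 8,589 seconds.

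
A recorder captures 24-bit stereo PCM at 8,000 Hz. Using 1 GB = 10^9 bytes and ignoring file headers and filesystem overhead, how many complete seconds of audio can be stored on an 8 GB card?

166,666 seconds

Uncompressed byte rate = 8,000 × 3 × 2 = 48,000 bytes/s.
Capacity = 8 × 1,000,000,000 = 8,000,000,000 bytes.
8,000,000,000 / 48,000 ≈ 166666.67 s → 166,666 seconds.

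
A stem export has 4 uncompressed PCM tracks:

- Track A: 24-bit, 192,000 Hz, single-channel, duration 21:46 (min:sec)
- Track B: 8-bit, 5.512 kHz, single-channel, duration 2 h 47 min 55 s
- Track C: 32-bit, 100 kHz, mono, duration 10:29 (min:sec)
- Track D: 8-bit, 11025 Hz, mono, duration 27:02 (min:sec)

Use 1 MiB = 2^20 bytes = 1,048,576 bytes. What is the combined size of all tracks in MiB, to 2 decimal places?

1027.37 MiB

Track A: 21:46 (min:sec) = 1,306 s; 192,000 × 1,306 × 3 × 1 = 752,256,000 bytes.
Track B: 2 h 47 min 55 s = 10,075 s; 5,512 × 10,075 × 1 × 1 = 55,533,400 bytes.
Track C: 10:29 (min:sec) = 629 s; 100,000 × 629 × 4 × 1 = 251,600,000 bytes.
Track D: 27:02 (min:sec) = 1,622 s; 11,025 × 1,622 × 1 × 1 = 17,882,550 bytes.
Total = 1,077,271,950 bytes = 1027.37 MiB.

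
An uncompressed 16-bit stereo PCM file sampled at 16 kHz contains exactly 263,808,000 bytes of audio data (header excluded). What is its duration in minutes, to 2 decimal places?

68.70 minutes

Byte rate = 16,000 × 2 × 2 = 64,000 bytes/s.
Duration = 263,808,000 / 64,000 = 4,122 s.
4,122 s / 60 = 68.70 minutes.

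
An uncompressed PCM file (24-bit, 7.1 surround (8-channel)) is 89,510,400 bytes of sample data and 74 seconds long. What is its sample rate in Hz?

Bytes = sample_rate × seconds × bytes_per_sample × channels.
sample_rate = 89,510,400 / (74 × 3 × 8) = 89,510,400 / 1,776 = 50,400 Hz.

50,400 Hz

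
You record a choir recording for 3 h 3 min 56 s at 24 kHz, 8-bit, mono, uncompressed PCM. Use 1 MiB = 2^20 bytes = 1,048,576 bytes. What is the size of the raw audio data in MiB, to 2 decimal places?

Duration = 3 h 3 min 56 s = 11,036 s.
Bytes = 24,000 samples/s × 11,036 s × 1 bytes/sample × 1 ch = 264,864,000 bytes.
264,864,000 / 1,048,576 = 252.59 MiB.

252.59 MiB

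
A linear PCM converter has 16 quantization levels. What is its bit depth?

4 bits

log2(16) = 4.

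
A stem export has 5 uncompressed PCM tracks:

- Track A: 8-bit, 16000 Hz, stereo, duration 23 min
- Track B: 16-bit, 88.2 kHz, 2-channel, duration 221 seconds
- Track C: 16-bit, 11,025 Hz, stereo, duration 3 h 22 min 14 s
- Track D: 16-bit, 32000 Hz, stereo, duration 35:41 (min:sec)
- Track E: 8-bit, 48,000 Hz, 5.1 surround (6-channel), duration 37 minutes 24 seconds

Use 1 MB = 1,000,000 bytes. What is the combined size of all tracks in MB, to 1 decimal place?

1577.6 MB

Track A: 23 min = 1,380 s; 16,000 × 1,380 × 1 × 2 = 44,160,000 bytes.
Track B: 88,200 × 221 × 2 × 2 = 77,968,800 bytes.
Track C: 3 h 22 min 14 s = 12,134 s; 11,025 × 12,134 × 2 × 2 = 535,109,400 bytes.
Track D: 35:41 (min:sec) = 2,141 s; 32,000 × 2,141 × 2 × 2 = 274,048,000 bytes.
Track E: 37 minutes 24 seconds = 2,244 s; 48,000 × 2,244 × 1 × 6 = 646,272,000 bytes.
Total = 1,577,558,200 bytes = 1577.6 MB.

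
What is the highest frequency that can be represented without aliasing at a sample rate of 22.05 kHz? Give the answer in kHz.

11.025 kHz

Nyquist frequency = sample rate / 2 = 22,050 / 2 = 11.025 kHz.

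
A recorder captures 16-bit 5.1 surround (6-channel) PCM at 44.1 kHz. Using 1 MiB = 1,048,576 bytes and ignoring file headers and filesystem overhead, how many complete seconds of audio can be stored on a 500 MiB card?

Uncompressed byte rate = 44,100 × 2 × 6 = 529,200 bytes/s.
Capacity = 500 × 1,048,576 = 524,288,000 bytes.
524,288,000 / 529,200 ≈ 990.72 s → 990 seconds.

990 seconds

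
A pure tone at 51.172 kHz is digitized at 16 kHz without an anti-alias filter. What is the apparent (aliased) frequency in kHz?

3.172 kHz

Nyquist = 16,000/2 = 8,000 Hz; 51,172 Hz exceeds it.
Alias = |51,172 − 3×16,000| = |51,172 − 48,000| = 3,172 Hz = 3.172 kHz.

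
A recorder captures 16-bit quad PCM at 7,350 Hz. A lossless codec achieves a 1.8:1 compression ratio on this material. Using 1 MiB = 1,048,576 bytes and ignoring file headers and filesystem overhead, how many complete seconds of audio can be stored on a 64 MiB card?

2,054 seconds

Uncompressed byte rate = 7,350 × 2 × 4 = 58,800 bytes/s.
After 1.8:1 compression, effective rate ≈ 32666.67 bytes/s.
Capacity = 64 × 1,048,576 = 67,108,864 bytes.
67,108,864 / effective rate ≈ 2054.35 s → 2,054 seconds.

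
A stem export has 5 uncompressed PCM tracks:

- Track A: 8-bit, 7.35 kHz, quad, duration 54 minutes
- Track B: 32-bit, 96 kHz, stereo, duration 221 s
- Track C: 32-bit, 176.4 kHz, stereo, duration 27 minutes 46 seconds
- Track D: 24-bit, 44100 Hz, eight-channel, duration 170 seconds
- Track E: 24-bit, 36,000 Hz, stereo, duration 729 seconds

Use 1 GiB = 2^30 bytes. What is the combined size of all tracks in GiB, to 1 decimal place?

2.8 GiB

Track A: 54 minutes = 3,240 s; 7,350 × 3,240 × 1 × 4 = 95,256,000 bytes.
Track B: 96,000 × 221 × 4 × 2 = 169,728,000 bytes.
Track C: 27 minutes 46 seconds = 1,666 s; 176,400 × 1,666 × 4 × 2 = 2,351,059,200 bytes.
Track D: 44,100 × 170 × 3 × 8 = 179,928,000 bytes.
Track E: 36,000 × 729 × 3 × 2 = 157,464,000 bytes.
Total = 2,953,435,200 bytes = 2.8 GiB.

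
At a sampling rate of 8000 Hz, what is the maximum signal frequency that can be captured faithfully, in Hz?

Nyquist frequency = sample rate / 2 = 8,000 / 2 = 4,000 Hz.

4,000 Hz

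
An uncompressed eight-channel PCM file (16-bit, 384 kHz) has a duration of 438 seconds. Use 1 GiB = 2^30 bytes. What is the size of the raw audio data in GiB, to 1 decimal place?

Bytes = 384,000 samples/s × 438 s × 2 bytes/sample × 8 ch = 2,691,072,000 bytes.
2,691,072,000 / 1,073,741,824 = 2.5 GiB.

2.5 GiB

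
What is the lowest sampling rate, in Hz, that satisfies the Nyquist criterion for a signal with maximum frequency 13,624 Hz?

Minimum sample rate = 2 × 13,624 Hz = 27,248 Hz.

27,248 Hz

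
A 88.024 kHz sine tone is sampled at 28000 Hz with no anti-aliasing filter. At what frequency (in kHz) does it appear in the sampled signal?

Nyquist = 28,000/2 = 14,000 Hz; 88,024 Hz exceeds it.
Alias = |88,024 − 3×28,000| = |88,024 − 84,000| = 4,024 Hz = 4.024 kHz.

4.024 kHz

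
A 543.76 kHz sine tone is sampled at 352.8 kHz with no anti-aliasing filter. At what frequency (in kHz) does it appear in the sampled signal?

161.84 kHz

Nyquist = 352,800/2 = 176,400 Hz; 543,760 Hz exceeds it.
Alias = |543,760 − 2×352,800| = |543,760 − 705,600| = 161,840 Hz = 161.84 kHz.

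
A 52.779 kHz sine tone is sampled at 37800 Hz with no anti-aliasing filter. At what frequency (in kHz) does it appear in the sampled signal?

Nyquist = 37,800/2 = 18,900 Hz; 52,779 Hz exceeds it.
Alias = |52,779 − 1×37,800| = |52,779 − 37,800| = 14,979 Hz = 14.979 kHz.

14.979 kHz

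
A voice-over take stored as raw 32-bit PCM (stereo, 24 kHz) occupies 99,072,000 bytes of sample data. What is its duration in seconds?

Byte rate = 24,000 × 4 × 2 = 192,000 bytes/s.
Duration = 99,072,000 / 192,000 = 516 s.

516 seconds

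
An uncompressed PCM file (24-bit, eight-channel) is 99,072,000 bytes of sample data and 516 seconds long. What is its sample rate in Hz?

8,000 Hz

Bytes = sample_rate × seconds × bytes_per_sample × channels.
sample_rate = 99,072,000 / (516 × 3 × 8) = 99,072,000 / 12,384 = 8,000 Hz.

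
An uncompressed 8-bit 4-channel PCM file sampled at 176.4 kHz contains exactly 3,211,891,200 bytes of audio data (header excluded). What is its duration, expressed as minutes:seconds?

75:52

Byte rate = 176,400 × 1 × 4 = 705,600 bytes/s.
Duration = 3,211,891,200 / 705,600 = 4,552 s.
4,552 s = 75:52.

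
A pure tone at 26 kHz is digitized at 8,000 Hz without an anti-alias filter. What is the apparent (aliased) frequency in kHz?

2 kHz

Nyquist = 8,000/2 = 4,000 Hz; 26,000 Hz exceeds it.
Alias = |26,000 − 3×8,000| = |26,000 − 24,000| = 2,000 Hz = 2 kHz.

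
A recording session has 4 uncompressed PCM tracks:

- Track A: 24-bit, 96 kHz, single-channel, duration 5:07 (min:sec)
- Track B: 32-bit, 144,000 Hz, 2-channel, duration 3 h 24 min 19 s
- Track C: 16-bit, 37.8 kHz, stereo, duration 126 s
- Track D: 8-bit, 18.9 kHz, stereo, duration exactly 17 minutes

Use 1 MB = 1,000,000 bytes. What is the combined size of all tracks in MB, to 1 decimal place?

14268.4 MB

Track A: 5:07 (min:sec) = 307 s; 96,000 × 307 × 3 × 1 = 88,416,000 bytes.
Track B: 3 h 24 min 19 s = 12,259 s; 144,000 × 12,259 × 4 × 2 = 14,122,368,000 bytes.
Track C: 37,800 × 126 × 2 × 2 = 19,051,200 bytes.
Track D: exactly 17 minutes = 1,020 s; 18,900 × 1,020 × 1 × 2 = 38,556,000 bytes.
Total = 14,268,391,200 bytes = 14268.4 MB.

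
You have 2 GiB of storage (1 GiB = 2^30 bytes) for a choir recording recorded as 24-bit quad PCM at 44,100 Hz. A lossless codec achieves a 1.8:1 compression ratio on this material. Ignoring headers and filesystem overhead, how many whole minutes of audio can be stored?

121 minutes

Uncompressed byte rate = 44,100 × 3 × 4 = 529,200 bytes/s.
After 1.8:1 compression, effective rate ≈ 294000 bytes/s.
Capacity = 2 × 1,073,741,824 = 2,147,483,648 bytes.
2,147,483,648 / effective rate ≈ 7304.37 s → 121 minutes.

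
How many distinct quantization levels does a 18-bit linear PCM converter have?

2^18 = 262,144.

262,144 levels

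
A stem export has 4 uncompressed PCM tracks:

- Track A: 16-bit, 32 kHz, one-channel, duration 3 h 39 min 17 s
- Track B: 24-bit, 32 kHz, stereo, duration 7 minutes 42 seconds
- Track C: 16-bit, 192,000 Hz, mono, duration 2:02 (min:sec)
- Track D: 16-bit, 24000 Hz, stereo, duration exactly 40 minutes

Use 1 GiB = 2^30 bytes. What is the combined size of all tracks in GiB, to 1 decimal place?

1.1 GiB

Track A: 3 h 39 min 17 s = 13,157 s; 32,000 × 13,157 × 2 × 1 = 842,048,000 bytes.
Track B: 7 minutes 42 seconds = 462 s; 32,000 × 462 × 3 × 2 = 88,704,000 bytes.
Track C: 2:02 (min:sec) = 122 s; 192,000 × 122 × 2 × 1 = 46,848,000 bytes.
Track D: exactly 40 minutes = 2,400 s; 24,000 × 2,400 × 2 × 2 = 230,400,000 bytes.
Total = 1,208,000,000 bytes = 1.1 GiB.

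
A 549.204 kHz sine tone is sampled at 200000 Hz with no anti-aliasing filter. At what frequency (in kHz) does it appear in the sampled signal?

Nyquist = 200,000/2 = 100,000 Hz; 549,204 Hz exceeds it.
Alias = |549,204 − 3×200,000| = |549,204 − 600,000| = 50,796 Hz = 50.796 kHz.

50.796 kHz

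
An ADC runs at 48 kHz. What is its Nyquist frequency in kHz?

24 kHz

Nyquist frequency = sample rate / 2 = 48,000 / 2 = 24 kHz.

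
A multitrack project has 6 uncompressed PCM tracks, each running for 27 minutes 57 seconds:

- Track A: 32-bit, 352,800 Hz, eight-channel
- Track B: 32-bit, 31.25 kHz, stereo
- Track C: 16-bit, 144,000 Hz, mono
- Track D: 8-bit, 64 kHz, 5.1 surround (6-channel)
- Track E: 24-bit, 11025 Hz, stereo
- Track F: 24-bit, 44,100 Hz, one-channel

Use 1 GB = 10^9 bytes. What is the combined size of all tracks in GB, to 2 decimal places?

27 minutes 57 seconds = 1,677 s.
Track A: 352,800 × 1,677 × 4 × 8 = 18,932,659,200 bytes.
Track B: 31,250 × 1,677 × 4 × 2 = 419,250,000 bytes.
Track C: 144,000 × 1,677 × 2 × 1 = 482,976,000 bytes.
Track D: 64,000 × 1,677 × 1 × 6 = 643,968,000 bytes.
Track E: 11,025 × 1,677 × 3 × 2 = 110,933,550 bytes.
Track F: 44,100 × 1,677 × 3 × 1 = 221,867,100 bytes.
Total = 20,811,653,850 bytes = 20.81 GB.

20.81 GB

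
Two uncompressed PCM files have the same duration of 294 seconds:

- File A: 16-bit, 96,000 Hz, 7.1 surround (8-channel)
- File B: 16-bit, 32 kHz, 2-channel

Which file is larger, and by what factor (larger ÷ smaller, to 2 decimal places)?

File A, by a factor of 12.00

File A: 96,000 × 2 × 8 = 1,536,000 bytes/s.
File B: 32,000 × 2 × 2 = 128,000 bytes/s.
File A is larger; ratio = 451,584,000 / 37,632,000 = 12.00.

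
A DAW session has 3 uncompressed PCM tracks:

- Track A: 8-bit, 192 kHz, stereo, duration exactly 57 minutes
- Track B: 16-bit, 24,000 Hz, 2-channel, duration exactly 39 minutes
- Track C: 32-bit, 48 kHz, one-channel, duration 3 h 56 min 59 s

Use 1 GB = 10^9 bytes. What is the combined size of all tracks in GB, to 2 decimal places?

Track A: exactly 57 minutes = 3,420 s; 192,000 × 3,420 × 1 × 2 = 1,313,280,000 bytes.
Track B: exactly 39 minutes = 2,340 s; 24,000 × 2,340 × 2 × 2 = 224,640,000 bytes.
Track C: 3 h 56 min 59 s = 14,219 s; 48,000 × 14,219 × 4 × 1 = 2,730,048,000 bytes.
Total = 4,267,968,000 bytes = 4.27 GB.

4.27 GB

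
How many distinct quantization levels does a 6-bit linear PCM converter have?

2^6 = 64.

64 levels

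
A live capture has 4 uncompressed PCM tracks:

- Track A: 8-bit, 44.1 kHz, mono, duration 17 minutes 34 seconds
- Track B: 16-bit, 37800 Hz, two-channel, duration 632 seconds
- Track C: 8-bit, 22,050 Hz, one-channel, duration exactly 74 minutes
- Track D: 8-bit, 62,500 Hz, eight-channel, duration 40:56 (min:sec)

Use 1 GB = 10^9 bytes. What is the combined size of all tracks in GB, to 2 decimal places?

Track A: 17 minutes 34 seconds = 1,054 s; 44,100 × 1,054 × 1 × 1 = 46,481,400 bytes.
Track B: 37,800 × 632 × 2 × 2 = 95,558,400 bytes.
Track C: exactly 74 minutes = 4,440 s; 22,050 × 4,440 × 1 × 1 = 97,902,000 bytes.
Track D: 40:56 (min:sec) = 2,456 s; 62,500 × 2,456 × 1 × 8 = 1,228,000,000 bytes.
Total = 1,467,941,800 bytes = 1.47 GB.

1.47 GB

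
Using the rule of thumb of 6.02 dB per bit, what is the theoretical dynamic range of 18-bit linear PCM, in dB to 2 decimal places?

108.36 dB

18 × 6.02 = 108.36 dB.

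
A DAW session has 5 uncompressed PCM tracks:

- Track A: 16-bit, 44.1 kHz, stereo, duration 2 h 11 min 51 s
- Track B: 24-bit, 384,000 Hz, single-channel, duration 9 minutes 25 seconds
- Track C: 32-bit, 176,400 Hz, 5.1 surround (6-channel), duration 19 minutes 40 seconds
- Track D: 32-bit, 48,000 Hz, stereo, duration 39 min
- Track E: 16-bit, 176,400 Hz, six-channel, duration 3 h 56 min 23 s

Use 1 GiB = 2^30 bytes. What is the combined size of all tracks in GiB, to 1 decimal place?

35.4 GiB

Track A: 2 h 11 min 51 s = 7,911 s; 44,100 × 7,911 × 2 × 2 = 1,395,500,400 bytes.
Track B: 9 minutes 25 seconds = 565 s; 384,000 × 565 × 3 × 1 = 650,880,000 bytes.
Track C: 19 minutes 40 seconds = 1,180 s; 176,400 × 1,180 × 4 × 6 = 4,995,648,000 bytes.
Track D: 39 min = 2,340 s; 48,000 × 2,340 × 4 × 2 = 898,560,000 bytes.
Track E: 3 h 56 min 23 s = 14,183 s; 176,400 × 14,183 × 2 × 6 = 30,022,574,400 bytes.
Total = 37,963,162,800 bytes = 35.4 GiB.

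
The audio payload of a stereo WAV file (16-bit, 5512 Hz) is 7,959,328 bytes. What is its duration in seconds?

361 seconds

Byte rate = 5,512 × 2 × 2 = 22,048 bytes/s.
Duration = 7,959,328 / 22,048 = 361 s.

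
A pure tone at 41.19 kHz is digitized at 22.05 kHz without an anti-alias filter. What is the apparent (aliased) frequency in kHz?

Nyquist = 22,050/2 = 11,025 Hz; 41,190 Hz exceeds it.
Alias = |41,190 − 2×22,050| = |41,190 − 44,100| = 2,910 Hz = 2.91 kHz.

2.91 kHz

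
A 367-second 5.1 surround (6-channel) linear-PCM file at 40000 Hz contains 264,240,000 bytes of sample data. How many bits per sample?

Bytes per sample = 264,240,000 / (40,000 × 367 × 6) = 264,240,000 / 88,080,000 = 3.
Bit depth = 3 × 8 = 24 bits.

24 bits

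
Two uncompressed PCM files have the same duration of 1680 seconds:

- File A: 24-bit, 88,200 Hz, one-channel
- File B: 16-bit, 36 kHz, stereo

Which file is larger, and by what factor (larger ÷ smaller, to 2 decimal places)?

File A, by a factor of 1.84

File A: 88,200 × 3 × 1 = 264,600 bytes/s.
File B: 36,000 × 2 × 2 = 144,000 bytes/s.
File A is larger; ratio = 444,528,000 / 241,920,000 = 1.84.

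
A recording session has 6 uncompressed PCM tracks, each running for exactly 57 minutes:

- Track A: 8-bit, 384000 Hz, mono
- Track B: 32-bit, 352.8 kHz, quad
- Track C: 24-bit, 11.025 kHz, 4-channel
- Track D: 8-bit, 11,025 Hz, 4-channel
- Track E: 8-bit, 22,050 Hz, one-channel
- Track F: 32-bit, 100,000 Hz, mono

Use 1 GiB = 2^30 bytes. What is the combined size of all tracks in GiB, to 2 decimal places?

21.11 GiB

exactly 57 minutes = 3,420 s.
Track A: 384,000 × 3,420 × 1 × 1 = 1,313,280,000 bytes.
Track B: 352,800 × 3,420 × 4 × 4 = 19,305,216,000 bytes.
Track C: 11,025 × 3,420 × 3 × 4 = 452,466,000 bytes.
Track D: 11,025 × 3,420 × 1 × 4 = 150,822,000 bytes.
Track E: 22,050 × 3,420 × 1 × 1 = 75,411,000 bytes.
Track F: 100,000 × 3,420 × 4 × 1 = 1,368,000,000 bytes.
Total = 22,665,195,000 bytes = 21.11 GiB.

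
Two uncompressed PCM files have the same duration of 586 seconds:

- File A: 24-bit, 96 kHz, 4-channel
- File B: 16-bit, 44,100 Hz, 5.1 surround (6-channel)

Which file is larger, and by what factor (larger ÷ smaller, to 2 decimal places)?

File A, by a factor of 2.18

File A: 96,000 × 3 × 4 = 1,152,000 bytes/s.
File B: 44,100 × 2 × 6 = 529,200 bytes/s.
File A is larger; ratio = 675,072,000 / 310,111,200 = 2.18.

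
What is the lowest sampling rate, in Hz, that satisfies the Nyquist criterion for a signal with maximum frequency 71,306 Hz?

Minimum sample rate = 2 × 71,306 Hz = 142,612 Hz.

142,612 Hz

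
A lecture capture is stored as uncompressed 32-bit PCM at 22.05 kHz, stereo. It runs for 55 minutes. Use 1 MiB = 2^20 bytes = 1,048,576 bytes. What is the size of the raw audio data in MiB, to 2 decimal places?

555.15 MiB

Duration = 55 minutes = 3,300 s.
Bytes = 22,050 samples/s × 3,300 s × 4 bytes/sample × 2 ch = 582,120,000 bytes.
582,120,000 / 1,048,576 = 555.15 MiB.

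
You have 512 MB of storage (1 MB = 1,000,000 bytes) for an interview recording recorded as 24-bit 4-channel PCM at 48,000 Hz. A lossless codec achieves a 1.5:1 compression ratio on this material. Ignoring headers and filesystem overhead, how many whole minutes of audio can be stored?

Uncompressed byte rate = 48,000 × 3 × 4 = 576,000 bytes/s.
After 1.5:1 compression, effective rate ≈ 384000 bytes/s.
Capacity = 512 × 1,000,000 = 512,000,000 bytes.
512,000,000 / effective rate ≈ 1333.33 s → 22 minutes.

22 minutes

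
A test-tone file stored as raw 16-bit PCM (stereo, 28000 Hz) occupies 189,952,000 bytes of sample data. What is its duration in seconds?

Byte rate = 28,000 × 2 × 2 = 112,000 bytes/s.
Duration = 189,952,000 / 112,000 = 1,696 s.

1,696 seconds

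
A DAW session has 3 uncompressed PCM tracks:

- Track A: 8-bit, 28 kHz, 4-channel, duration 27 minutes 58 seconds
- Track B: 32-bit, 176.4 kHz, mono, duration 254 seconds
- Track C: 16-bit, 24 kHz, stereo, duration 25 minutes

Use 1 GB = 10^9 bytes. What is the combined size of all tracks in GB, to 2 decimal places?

Track A: 27 minutes 58 seconds = 1,678 s; 28,000 × 1,678 × 1 × 4 = 187,936,000 bytes.
Track B: 176,400 × 254 × 4 × 1 = 179,222,400 bytes.
Track C: 25 minutes = 1,500 s; 24,000 × 1,500 × 2 × 2 = 144,000,000 bytes.
Total = 511,158,400 bytes = 0.51 GB.

0.51 GB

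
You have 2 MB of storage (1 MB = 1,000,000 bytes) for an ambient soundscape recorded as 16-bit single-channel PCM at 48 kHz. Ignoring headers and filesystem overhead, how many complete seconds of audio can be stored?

Uncompressed byte rate = 48,000 × 2 × 1 = 96,000 bytes/s.
Capacity = 2 × 1,000,000 = 2,000,000 bytes.
2,000,000 / 96,000 ≈ 20.83 s → 20 seconds.

20 seconds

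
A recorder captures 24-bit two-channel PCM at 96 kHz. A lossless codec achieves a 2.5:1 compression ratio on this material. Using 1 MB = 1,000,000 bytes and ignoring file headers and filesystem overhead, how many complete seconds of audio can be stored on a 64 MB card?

277 seconds

Uncompressed byte rate = 96,000 × 3 × 2 = 576,000 bytes/s.
After 2.5:1 compression, effective rate ≈ 230400 bytes/s.
Capacity = 64 × 1,000,000 = 64,000,000 bytes.
64,000,000 / effective rate ≈ 277.78 s → 277 seconds.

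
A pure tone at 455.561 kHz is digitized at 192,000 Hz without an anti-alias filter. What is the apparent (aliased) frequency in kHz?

71.561 kHz

Nyquist = 192,000/2 = 96,000 Hz; 455,561 Hz exceeds it.
Alias = |455,561 − 2×192,000| = |455,561 − 384,000| = 71,561 Hz = 71.561 kHz.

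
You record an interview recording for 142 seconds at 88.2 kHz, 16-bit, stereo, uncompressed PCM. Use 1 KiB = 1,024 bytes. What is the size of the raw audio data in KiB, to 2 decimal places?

48923.44 KiB

Bytes = 88,200 samples/s × 142 s × 2 bytes/sample × 2 ch = 50,097,600 bytes.
50,097,600 / 1,024 = 48923.44 KiB.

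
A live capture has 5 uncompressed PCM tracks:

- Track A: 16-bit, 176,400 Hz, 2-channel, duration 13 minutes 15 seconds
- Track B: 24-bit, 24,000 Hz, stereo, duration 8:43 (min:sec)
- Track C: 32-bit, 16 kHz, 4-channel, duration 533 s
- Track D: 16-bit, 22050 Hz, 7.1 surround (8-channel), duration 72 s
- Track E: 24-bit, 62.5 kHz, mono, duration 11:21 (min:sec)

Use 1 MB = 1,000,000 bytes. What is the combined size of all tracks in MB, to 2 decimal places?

925.80 MB

Track A: 13 minutes 15 seconds = 795 s; 176,400 × 795 × 2 × 2 = 560,952,000 bytes.
Track B: 8:43 (min:sec) = 523 s; 24,000 × 523 × 3 × 2 = 75,312,000 bytes.
Track C: 16,000 × 533 × 4 × 4 = 136,448,000 bytes.
Track D: 22,050 × 72 × 2 × 8 = 25,401,600 bytes.
Track E: 11:21 (min:sec) = 681 s; 62,500 × 681 × 3 × 1 = 127,687,500 bytes.
Total = 925,801,100 bytes = 925.80 MB.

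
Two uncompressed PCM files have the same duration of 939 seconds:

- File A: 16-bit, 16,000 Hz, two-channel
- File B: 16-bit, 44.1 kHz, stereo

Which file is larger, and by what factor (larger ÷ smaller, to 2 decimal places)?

File A: 16,000 × 2 × 2 = 64,000 bytes/s.
File B: 44,100 × 2 × 2 = 176,400 bytes/s.
File B is larger; ratio = 165,639,600 / 60,096,000 = 2.76.

File B, by a factor of 2.76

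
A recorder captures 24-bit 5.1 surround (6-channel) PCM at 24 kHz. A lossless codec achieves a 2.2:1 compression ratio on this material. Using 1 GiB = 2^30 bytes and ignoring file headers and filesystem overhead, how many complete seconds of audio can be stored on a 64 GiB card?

349,960 seconds

Uncompressed byte rate = 24,000 × 3 × 6 = 432,000 bytes/s.
After 2.2:1 compression, effective rate ≈ 196363.64 bytes/s.
Capacity = 64 × 1,073,741,824 = 68,719,476,736 bytes.
68,719,476,736 / effective rate ≈ 349960.3 s → 349,960 seconds.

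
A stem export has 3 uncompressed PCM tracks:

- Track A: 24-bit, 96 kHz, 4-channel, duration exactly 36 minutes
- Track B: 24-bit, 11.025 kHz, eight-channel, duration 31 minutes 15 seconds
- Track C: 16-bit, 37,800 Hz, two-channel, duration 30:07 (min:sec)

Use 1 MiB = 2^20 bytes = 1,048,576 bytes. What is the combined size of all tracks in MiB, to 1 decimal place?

3106.7 MiB

Track A: exactly 36 minutes = 2,160 s; 96,000 × 2,160 × 3 × 4 = 2,488,320,000 bytes.
Track B: 31 minutes 15 seconds = 1,875 s; 11,025 × 1,875 × 3 × 8 = 496,125,000 bytes.
Track C: 30:07 (min:sec) = 1,807 s; 37,800 × 1,807 × 2 × 2 = 273,218,400 bytes.
Total = 3,257,663,400 bytes = 3106.7 MiB.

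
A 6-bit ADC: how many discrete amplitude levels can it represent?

64 levels

2^6 = 64.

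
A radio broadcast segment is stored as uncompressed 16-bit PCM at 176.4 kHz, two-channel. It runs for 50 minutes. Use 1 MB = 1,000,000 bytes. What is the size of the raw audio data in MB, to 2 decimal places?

Duration = 50 minutes = 3,000 s.
Bytes = 176,400 samples/s × 3,000 s × 2 bytes/sample × 2 ch = 2,116,800,000 bytes.
2,116,800,000 / 1,000,000 = 2116.80 MB.

2116.80 MB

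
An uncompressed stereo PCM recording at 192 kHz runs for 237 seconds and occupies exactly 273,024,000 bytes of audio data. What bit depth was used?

24 bits

Bytes per sample = 273,024,000 / (192,000 × 237 × 2) = 273,024,000 / 91,008,000 = 3.
Bit depth = 3 × 8 = 24 bits.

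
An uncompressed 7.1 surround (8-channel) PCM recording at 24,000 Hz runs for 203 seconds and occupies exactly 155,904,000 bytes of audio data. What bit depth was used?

32 bits

Bytes per sample = 155,904,000 / (24,000 × 203 × 8) = 155,904,000 / 38,976,000 = 4.
Bit depth = 4 × 8 = 32 bits.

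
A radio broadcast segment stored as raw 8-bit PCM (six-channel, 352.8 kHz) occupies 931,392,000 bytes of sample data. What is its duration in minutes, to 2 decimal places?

Byte rate = 352,800 × 1 × 6 = 2,116,800 bytes/s.
Duration = 931,392,000 / 2,116,800 = 440 s.
440 s / 60 = 7.33 minutes.

7.33 minutes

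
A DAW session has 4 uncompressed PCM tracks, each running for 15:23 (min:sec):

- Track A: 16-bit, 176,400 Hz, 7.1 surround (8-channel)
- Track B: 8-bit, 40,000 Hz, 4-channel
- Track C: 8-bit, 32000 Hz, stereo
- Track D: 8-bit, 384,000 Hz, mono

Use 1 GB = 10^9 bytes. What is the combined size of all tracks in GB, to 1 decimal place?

15:23 (min:sec) = 923 s.
Track A: 176,400 × 923 × 2 × 8 = 2,605,075,200 bytes.
Track B: 40,000 × 923 × 1 × 4 = 147,680,000 bytes.
Track C: 32,000 × 923 × 1 × 2 = 59,072,000 bytes.
Track D: 384,000 × 923 × 1 × 1 = 354,432,000 bytes.
Total = 3,166,259,200 bytes = 3.2 GB.

3.2 GB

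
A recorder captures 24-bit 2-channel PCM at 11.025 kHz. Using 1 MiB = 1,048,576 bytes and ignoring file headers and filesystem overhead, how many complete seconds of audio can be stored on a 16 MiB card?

Uncompressed byte rate = 11,025 × 3 × 2 = 66,150 bytes/s.
Capacity = 16 × 1,048,576 = 16,777,216 bytes.
16,777,216 / 66,150 ≈ 253.62 s → 253 seconds.

253 seconds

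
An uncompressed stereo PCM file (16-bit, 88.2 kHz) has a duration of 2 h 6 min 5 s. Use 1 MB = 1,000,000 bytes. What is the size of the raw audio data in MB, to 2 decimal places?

2668.93 MB

Duration = 2 h 6 min 5 s = 7,565 s.
Bytes = 88,200 samples/s × 7,565 s × 2 bytes/sample × 2 ch = 2,668,932,000 bytes.
2,668,932,000 / 1,000,000 = 2668.93 MB.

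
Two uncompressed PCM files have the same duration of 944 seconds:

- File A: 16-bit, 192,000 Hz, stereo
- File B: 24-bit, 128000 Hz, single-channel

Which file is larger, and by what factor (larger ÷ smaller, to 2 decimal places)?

File A, by a factor of 2.00

File A: 192,000 × 2 × 2 = 768,000 bytes/s.
File B: 128,000 × 3 × 1 = 384,000 bytes/s.
File A is larger; ratio = 724,992,000 / 362,496,000 = 2.00.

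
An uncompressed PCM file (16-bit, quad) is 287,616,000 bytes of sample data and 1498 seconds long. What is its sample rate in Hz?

24,000 Hz

Bytes = sample_rate × seconds × bytes_per_sample × channels.
sample_rate = 287,616,000 / (1,498 × 2 × 4) = 287,616,000 / 11,984 = 24,000 Hz.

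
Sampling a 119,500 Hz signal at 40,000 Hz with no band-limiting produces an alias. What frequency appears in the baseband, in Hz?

500 Hz

Nyquist = 40,000/2 = 20,000 Hz; 119,500 Hz exceeds it.
Alias = |119,500 − 3×40,000| = |119,500 − 120,000| = 500 Hz.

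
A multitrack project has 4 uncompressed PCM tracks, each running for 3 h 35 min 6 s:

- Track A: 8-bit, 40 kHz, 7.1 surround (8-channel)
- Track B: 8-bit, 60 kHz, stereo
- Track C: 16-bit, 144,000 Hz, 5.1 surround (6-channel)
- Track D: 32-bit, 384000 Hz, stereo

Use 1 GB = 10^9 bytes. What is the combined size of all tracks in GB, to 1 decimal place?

3 h 35 min 6 s = 12,906 s.
Track A: 40,000 × 12,906 × 1 × 8 = 4,129,920,000 bytes.
Track B: 60,000 × 12,906 × 1 × 2 = 1,548,720,000 bytes.
Track C: 144,000 × 12,906 × 2 × 6 = 22,301,568,000 bytes.
Track D: 384,000 × 12,906 × 4 × 2 = 39,647,232,000 bytes.
Total = 67,627,440,000 bytes = 67.6 GB.

67.6 GB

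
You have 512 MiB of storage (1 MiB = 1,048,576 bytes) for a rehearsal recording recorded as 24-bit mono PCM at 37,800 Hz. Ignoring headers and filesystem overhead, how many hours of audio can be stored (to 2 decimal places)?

1.32 hours

Uncompressed byte rate = 37,800 × 3 × 1 = 113,400 bytes/s.
Capacity = 512 × 1,048,576 = 536,870,912 bytes.
536,870,912 / 113,400 ≈ 4734.31 s → 1.32 hours.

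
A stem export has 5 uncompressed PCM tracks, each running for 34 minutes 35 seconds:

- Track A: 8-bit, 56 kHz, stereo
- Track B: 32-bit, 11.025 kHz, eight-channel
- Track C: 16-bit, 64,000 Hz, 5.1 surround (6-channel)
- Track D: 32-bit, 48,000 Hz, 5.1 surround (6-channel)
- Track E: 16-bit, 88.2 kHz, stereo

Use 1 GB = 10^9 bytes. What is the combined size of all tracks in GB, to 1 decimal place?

34 minutes 35 seconds = 2,075 s.
Track A: 56,000 × 2,075 × 1 × 2 = 232,400,000 bytes.
Track B: 11,025 × 2,075 × 4 × 8 = 732,060,000 bytes.
Track C: 64,000 × 2,075 × 2 × 6 = 1,593,600,000 bytes.
Track D: 48,000 × 2,075 × 4 × 6 = 2,390,400,000 bytes.
Track E: 88,200 × 2,075 × 2 × 2 = 732,060,000 bytes.
Total = 5,680,520,000 bytes = 5.7 GB.

5.7 GB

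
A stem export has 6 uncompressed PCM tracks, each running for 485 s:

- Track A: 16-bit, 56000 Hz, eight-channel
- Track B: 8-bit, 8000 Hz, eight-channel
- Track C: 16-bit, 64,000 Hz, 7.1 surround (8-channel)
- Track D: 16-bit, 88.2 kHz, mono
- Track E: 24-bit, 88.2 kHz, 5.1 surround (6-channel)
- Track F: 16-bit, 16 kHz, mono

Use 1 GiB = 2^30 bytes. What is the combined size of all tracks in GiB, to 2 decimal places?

Track A: 56,000 × 485 × 2 × 8 = 434,560,000 bytes.
Track B: 8,000 × 485 × 1 × 8 = 31,040,000 bytes.
Track C: 64,000 × 485 × 2 × 8 = 496,640,000 bytes.
Track D: 88,200 × 485 × 2 × 1 = 85,554,000 bytes.
Track E: 88,200 × 485 × 3 × 6 = 769,986,000 bytes.
Track F: 16,000 × 485 × 2 × 1 = 15,520,000 bytes.
Total = 1,833,300,000 bytes = 1.71 GiB.

1.71 GiB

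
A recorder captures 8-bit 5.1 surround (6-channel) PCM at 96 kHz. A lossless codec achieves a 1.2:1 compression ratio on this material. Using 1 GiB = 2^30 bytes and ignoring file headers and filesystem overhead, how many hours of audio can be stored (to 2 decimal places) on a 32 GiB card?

19.88 hours

Uncompressed byte rate = 96,000 × 1 × 6 = 576,000 bytes/s.
After 1.2:1 compression, effective rate ≈ 480000 bytes/s.
Capacity = 32 × 1,073,741,824 = 34,359,738,368 bytes.
34,359,738,368 / effective rate ≈ 71582.79 s → 19.88 hours.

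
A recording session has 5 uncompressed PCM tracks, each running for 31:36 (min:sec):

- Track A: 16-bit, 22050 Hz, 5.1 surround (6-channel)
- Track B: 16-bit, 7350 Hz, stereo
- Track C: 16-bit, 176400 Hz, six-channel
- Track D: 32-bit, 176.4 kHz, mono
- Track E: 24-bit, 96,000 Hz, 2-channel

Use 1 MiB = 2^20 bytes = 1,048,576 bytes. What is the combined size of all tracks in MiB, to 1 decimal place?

6676.5 MiB

31:36 (min:sec) = 1,896 s.
Track A: 22,050 × 1,896 × 2 × 6 = 501,681,600 bytes.
Track B: 7,350 × 1,896 × 2 × 2 = 55,742,400 bytes.
Track C: 176,400 × 1,896 × 2 × 6 = 4,013,452,800 bytes.
Track D: 176,400 × 1,896 × 4 × 1 = 1,337,817,600 bytes.
Track E: 96,000 × 1,896 × 3 × 2 = 1,092,096,000 bytes.
Total = 7,000,790,400 bytes = 6676.5 MiB.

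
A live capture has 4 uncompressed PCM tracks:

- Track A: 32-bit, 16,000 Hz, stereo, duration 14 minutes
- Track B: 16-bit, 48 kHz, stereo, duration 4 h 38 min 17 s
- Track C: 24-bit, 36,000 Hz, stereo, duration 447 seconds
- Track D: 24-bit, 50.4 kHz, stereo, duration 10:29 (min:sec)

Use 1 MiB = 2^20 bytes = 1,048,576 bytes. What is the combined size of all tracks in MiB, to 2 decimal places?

Track A: 14 minutes = 840 s; 16,000 × 840 × 4 × 2 = 107,520,000 bytes.
Track B: 4 h 38 min 17 s = 16,697 s; 48,000 × 16,697 × 2 × 2 = 3,205,824,000 bytes.
Track C: 36,000 × 447 × 3 × 2 = 96,552,000 bytes.
Track D: 10:29 (min:sec) = 629 s; 50,400 × 629 × 3 × 2 = 190,209,600 bytes.
Total = 3,600,105,600 bytes = 3433.33 MiB.

3433.33 MiB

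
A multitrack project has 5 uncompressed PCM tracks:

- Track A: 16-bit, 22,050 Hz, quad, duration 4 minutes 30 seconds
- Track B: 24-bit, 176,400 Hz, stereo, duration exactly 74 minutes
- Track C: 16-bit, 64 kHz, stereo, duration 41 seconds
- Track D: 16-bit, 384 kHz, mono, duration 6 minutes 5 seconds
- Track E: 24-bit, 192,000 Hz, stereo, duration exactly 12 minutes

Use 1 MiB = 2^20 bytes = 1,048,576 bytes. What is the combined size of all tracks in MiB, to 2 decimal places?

Track A: 4 minutes 30 seconds = 270 s; 22,050 × 270 × 2 × 4 = 47,628,000 bytes.
Track B: exactly 74 minutes = 4,440 s; 176,400 × 4,440 × 3 × 2 = 4,699,296,000 bytes.
Track C: 64,000 × 41 × 2 × 2 = 10,496,000 bytes.
Track D: 6 minutes 5 seconds = 365 s; 384,000 × 365 × 2 × 1 = 280,320,000 bytes.
Track E: exactly 12 minutes = 720 s; 192,000 × 720 × 3 × 2 = 829,440,000 bytes.
Total = 5,867,180,000 bytes = 5595.38 MiB.

5595.38 MiB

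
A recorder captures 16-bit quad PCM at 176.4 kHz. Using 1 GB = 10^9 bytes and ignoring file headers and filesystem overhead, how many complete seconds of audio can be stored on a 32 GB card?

Uncompressed byte rate = 176,400 × 2 × 4 = 1,411,200 bytes/s.
Capacity = 32 × 1,000,000,000 = 32,000,000,000 bytes.
32,000,000,000 / 1,411,200 ≈ 22675.74 s → 22,675 seconds.

22,675 seconds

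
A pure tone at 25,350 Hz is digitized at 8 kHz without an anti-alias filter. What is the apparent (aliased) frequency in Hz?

Nyquist = 8,000/2 = 4,000 Hz; 25,350 Hz exceeds it.
Alias = |25,350 − 3×8,000| = |25,350 − 24,000| = 1,350 Hz.

1,350 Hz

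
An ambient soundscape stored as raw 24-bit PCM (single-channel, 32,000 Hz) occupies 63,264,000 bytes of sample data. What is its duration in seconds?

659 seconds

Byte rate = 32,000 × 3 × 1 = 96,000 bytes/s.
Duration = 63,264,000 / 96,000 = 659 s.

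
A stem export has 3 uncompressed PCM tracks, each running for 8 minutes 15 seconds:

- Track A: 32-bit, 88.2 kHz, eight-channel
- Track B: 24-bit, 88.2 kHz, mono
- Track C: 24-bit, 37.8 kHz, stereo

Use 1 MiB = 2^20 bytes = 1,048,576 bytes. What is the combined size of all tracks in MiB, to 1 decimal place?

1564.3 MiB

8 minutes 15 seconds = 495 s.
Track A: 88,200 × 495 × 4 × 8 = 1,397,088,000 bytes.
Track B: 88,200 × 495 × 3 × 1 = 130,977,000 bytes.
Track C: 37,800 × 495 × 3 × 2 = 112,266,000 bytes.
Total = 1,640,331,000 bytes = 1564.3 MiB.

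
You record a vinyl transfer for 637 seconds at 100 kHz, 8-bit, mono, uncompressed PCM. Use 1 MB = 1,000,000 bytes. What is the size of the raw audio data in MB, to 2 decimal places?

63.70 MB

Bytes = 100,000 samples/s × 637 s × 1 bytes/sample × 1 ch = 63,700,000 bytes.
63,700,000 / 1,000,000 = 63.70 MB.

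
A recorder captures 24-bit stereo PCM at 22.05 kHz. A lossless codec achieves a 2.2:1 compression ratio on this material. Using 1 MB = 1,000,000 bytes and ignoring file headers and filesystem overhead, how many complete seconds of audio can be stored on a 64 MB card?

Uncompressed byte rate = 22,050 × 3 × 2 = 132,300 bytes/s.
After 2.2:1 compression, effective rate ≈ 60136.36 bytes/s.
Capacity = 64 × 1,000,000 = 64,000,000 bytes.
64,000,000 / effective rate ≈ 1064.25 s → 1,064 seconds.

1,064 seconds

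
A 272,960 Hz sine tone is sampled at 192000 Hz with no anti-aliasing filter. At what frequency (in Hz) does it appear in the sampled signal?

80,960 Hz

Nyquist = 192,000/2 = 96,000 Hz; 272,960 Hz exceeds it.
Alias = |272,960 − 1×192,000| = |272,960 − 192,000| = 80,960 Hz.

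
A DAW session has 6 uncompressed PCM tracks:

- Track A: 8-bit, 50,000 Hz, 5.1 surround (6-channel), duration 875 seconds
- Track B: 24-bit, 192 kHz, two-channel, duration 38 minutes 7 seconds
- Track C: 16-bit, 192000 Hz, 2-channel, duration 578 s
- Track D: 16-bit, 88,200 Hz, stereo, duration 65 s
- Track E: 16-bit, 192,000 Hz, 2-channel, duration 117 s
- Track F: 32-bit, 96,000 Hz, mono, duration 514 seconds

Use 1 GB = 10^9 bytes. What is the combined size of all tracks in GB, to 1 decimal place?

Track A: 50,000 × 875 × 1 × 6 = 262,500,000 bytes.
Track B: 38 minutes 7 seconds = 2,287 s; 192,000 × 2,287 × 3 × 2 = 2,634,624,000 bytes.
Track C: 192,000 × 578 × 2 × 2 = 443,904,000 bytes.
Track D: 88,200 × 65 × 2 × 2 = 22,932,000 bytes.
Track E: 192,000 × 117 × 2 × 2 = 89,856,000 bytes.
Track F: 96,000 × 514 × 4 × 1 = 197,376,000 bytes.
Total = 3,651,192,000 bytes = 3.7 GB.

3.7 GB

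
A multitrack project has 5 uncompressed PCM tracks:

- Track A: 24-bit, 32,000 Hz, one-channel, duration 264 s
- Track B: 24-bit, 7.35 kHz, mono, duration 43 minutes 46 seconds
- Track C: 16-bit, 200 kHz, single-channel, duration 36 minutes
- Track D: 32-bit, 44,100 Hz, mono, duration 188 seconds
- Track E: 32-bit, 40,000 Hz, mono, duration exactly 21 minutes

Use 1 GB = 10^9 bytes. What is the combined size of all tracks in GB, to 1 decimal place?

Track A: 32,000 × 264 × 3 × 1 = 25,344,000 bytes.
Track B: 43 minutes 46 seconds = 2,626 s; 7,350 × 2,626 × 3 × 1 = 57,903,300 bytes.
Track C: 36 minutes = 2,160 s; 200,000 × 2,160 × 2 × 1 = 864,000,000 bytes.
Track D: 44,100 × 188 × 4 × 1 = 33,163,200 bytes.
Track E: exactly 21 minutes = 1,260 s; 40,000 × 1,260 × 4 × 1 = 201,600,000 bytes.
Total = 1,182,010,500 bytes = 1.2 GB.

1.2 GB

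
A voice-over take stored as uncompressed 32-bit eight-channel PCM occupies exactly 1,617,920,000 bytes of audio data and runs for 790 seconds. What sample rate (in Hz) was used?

64,000 Hz

Bytes = sample_rate × seconds × bytes_per_sample × channels.
sample_rate = 1,617,920,000 / (790 × 4 × 8) = 1,617,920,000 / 25,280 = 64,000 Hz.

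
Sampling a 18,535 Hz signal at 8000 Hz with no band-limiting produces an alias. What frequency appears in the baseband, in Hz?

Nyquist = 8,000/2 = 4,000 Hz; 18,535 Hz exceeds it.
Alias = |18,535 − 2×8,000| = |18,535 − 16,000| = 2,535 Hz.

2,535 Hz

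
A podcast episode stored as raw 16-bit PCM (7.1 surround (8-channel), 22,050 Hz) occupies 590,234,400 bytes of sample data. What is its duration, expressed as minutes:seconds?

27:53

Byte rate = 22,050 × 2 × 8 = 352,800 bytes/s.
Duration = 590,234,400 / 352,800 = 1,673 s.
1,673 s = 27:53.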